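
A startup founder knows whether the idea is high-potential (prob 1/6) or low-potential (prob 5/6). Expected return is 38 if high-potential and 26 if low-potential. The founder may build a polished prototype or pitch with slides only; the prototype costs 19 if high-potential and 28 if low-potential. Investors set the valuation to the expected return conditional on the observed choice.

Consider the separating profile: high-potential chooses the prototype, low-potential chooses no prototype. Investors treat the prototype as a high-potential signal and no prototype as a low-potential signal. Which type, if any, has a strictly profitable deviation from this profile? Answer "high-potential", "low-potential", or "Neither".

high-potential

The prototype pays 38; no prototype pays 26.
high-potential: assigned the prototype, nets 38 − 19 = 19; deviating to no prototype nets 26.
low-potential: assigned no prototype, nets 26; deviating to the prototype nets 38 − 28 = 10.
The high-potential type gains 7 by deviating.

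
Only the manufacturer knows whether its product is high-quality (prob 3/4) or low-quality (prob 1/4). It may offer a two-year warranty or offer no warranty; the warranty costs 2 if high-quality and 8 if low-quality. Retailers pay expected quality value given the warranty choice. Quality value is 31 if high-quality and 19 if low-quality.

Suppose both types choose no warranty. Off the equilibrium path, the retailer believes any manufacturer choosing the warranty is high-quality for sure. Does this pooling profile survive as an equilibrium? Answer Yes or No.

No

On path, the retailer holds the prior and pays 3/4·31 + 1/4·19 = 28. Off path (the warranty), believing high-quality, it pays 31.
high-quality: no warranty nets 28; the warranty nets 31 − 2 = 29. high-quality would deviate.
low-quality: no warranty nets 28; the warranty nets 31 − 8 = 23. low-quality stays.
A type deviates, so pooling fails.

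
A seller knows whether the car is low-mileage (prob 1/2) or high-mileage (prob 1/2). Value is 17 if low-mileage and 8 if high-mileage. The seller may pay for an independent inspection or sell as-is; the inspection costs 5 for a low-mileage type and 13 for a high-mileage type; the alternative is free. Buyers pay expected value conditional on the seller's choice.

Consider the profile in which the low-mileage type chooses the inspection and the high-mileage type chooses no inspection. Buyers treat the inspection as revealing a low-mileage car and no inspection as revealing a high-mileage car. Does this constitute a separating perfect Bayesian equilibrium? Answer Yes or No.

Under these beliefs, the inspection earns price 17 and no inspection earns price 8.
low-mileage: the inspection nets 17 − 5 = 12; no inspection nets 8. low-mileage prefers the inspection.
high-mileage: the inspection nets 17 − 13 = 4; no inspection nets 8. high-mileage prefers no inspection.
Neither type deviates, so the separating profile is an equilibrium.

Yes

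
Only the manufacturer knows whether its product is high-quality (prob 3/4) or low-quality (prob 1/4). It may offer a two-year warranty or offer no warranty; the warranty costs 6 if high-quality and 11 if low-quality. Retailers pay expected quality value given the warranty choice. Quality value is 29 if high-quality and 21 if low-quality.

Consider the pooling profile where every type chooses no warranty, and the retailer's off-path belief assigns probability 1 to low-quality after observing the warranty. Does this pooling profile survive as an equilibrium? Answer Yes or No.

Yes

On path, the retailer holds the prior and pays 3/4·29 + 1/4·21 = 27. Off path (the warranty), believing low-quality, it pays 21.
high-quality: no warranty nets 27; the warranty nets 21 − 6 = 15. high-quality stays.
low-quality: no warranty nets 27; the warranty nets 21 − 11 = 10. low-quality stays.
No type deviates, so pooling is sustained.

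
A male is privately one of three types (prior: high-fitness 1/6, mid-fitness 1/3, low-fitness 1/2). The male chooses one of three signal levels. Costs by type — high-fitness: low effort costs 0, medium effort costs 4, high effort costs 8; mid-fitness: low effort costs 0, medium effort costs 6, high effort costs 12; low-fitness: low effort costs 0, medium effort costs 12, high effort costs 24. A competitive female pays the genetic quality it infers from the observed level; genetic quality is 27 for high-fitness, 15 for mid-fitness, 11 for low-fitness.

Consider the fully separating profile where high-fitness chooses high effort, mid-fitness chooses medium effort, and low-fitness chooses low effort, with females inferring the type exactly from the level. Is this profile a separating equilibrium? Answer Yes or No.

No

Separating mating payoffs: high effort → 27, medium effort → 15, low effort → 11.
high-fitness (assigned high effort): low effort: 11 − 0 = 11; medium effort: 15 − 4 = 11; high effort: 27 − 8 = 19. high-fitness stays.
mid-fitness (assigned medium effort): low effort: 11 − 0 = 11; medium effort: 15 − 6 = 9; high effort: 27 − 12 = 15. mid-fitness prefers high effort.
low-fitness (assigned low effort): low effort: 11 − 0 = 11; medium effort: 15 − 12 = 3; high effort: 27 − 24 = 3. low-fitness stays.
At least one type deviates; the separating profile fails.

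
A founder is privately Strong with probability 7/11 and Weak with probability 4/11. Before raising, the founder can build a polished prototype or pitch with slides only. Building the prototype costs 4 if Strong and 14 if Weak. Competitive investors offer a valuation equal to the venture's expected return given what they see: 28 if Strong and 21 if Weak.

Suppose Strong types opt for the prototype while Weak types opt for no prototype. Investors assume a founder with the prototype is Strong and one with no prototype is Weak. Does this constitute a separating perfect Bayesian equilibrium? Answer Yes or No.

Under these beliefs, the prototype earns valuation 28 and no prototype earns valuation 21.
Strong: the prototype nets 28 − 4 = 24; no prototype nets 21. Strong prefers the prototype.
Weak: the prototype nets 28 − 14 = 14; no prototype nets 21. Weak prefers no prototype.
Neither type deviates, so the separating profile is an equilibrium.

Yes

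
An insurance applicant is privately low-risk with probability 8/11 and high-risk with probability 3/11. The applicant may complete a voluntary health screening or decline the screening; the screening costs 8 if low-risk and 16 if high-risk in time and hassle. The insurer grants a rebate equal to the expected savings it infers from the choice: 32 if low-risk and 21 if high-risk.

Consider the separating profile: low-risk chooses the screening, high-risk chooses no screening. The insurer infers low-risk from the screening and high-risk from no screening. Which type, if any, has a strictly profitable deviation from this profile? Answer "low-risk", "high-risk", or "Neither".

The screening pays 32; no screening pays 21.
low-risk: assigned the screening, nets 32 − 8 = 24; deviating to no screening nets 21.
high-risk: assigned no screening, nets 21; deviating to the screening nets 32 − 16 = 16.
Both types strictly prefer their assigned action; no profitable deviation.

Neither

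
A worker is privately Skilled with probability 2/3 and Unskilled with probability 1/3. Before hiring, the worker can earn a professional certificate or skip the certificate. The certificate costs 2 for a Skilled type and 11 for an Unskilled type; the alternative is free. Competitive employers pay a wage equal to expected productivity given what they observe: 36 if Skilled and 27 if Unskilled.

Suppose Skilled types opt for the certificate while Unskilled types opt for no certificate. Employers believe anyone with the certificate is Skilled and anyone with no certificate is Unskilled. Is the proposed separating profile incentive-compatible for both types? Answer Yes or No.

Yes

Under these beliefs, the certificate earns wage 36 and no certificate earns wage 27.
Skilled: the certificate nets 36 − 2 = 34; no certificate nets 27. Skilled prefers the certificate.
Unskilled: the certificate nets 36 − 11 = 25; no certificate nets 27. Unskilled prefers no certificate.
Neither type deviates, so the separating profile is an equilibrium.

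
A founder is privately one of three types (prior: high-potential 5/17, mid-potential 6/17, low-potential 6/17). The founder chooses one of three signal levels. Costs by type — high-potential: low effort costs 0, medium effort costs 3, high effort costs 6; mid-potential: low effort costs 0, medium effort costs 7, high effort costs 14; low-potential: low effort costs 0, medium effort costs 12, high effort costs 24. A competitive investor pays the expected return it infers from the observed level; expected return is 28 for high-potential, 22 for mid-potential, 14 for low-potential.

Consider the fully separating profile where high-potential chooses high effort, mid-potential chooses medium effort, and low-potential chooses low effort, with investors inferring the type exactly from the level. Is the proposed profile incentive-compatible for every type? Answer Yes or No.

Yes

Separating valuations: high effort → 28, medium effort → 22, low effort → 14.
high-potential (assigned high effort): low effort: 14 − 0 = 14; medium effort: 22 − 3 = 19; high effort: 28 − 6 = 22. high-potential stays.
mid-potential (assigned medium effort): low effort: 14 − 0 = 14; medium effort: 22 − 7 = 15; high effort: 28 − 14 = 14. mid-potential stays.
low-potential (assigned low effort): low effort: 14 − 0 = 14; medium effort: 22 − 12 = 10; high effort: 28 − 24 = 4. low-potential stays.
Every type prefers its assigned level; separation holds.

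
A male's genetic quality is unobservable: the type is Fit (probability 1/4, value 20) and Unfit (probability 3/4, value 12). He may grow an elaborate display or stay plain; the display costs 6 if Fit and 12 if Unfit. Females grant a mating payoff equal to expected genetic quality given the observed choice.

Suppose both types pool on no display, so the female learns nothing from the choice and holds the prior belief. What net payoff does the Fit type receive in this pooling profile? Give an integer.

14

Pooled mating payoff = 1/4·20 + 3/4·12 = 14.
Fit pays no cost for no display, so net payoff = 14.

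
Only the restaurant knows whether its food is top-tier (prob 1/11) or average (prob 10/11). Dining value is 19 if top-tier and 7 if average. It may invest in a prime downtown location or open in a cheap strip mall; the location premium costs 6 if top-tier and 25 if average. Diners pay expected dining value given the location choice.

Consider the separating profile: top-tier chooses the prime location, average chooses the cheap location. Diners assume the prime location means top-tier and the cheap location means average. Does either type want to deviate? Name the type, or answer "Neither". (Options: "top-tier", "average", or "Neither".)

The prime location pays 19; the cheap location pays 7.
top-tier: assigned the prime location, nets 19 − 6 = 13; deviating to the cheap location nets 7.
average: assigned the cheap location, nets 7; deviating to the prime location nets 19 − 25 = -6.
Both types strictly prefer their assigned action; no profitable deviation.

Neither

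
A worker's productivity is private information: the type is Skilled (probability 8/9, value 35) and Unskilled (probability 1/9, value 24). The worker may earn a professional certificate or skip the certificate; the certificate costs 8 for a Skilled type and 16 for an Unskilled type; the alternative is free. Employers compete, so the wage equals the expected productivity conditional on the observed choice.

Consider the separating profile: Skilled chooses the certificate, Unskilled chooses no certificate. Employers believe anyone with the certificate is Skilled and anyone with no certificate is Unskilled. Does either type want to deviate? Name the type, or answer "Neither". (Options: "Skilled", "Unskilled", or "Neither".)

Neither

The certificate pays 35; no certificate pays 24.
Skilled: assigned the certificate, nets 35 − 8 = 27; deviating to no certificate nets 24.
Unskilled: assigned no certificate, nets 24; deviating to the certificate nets 35 − 16 = 19.
Both types strictly prefer their assigned action; no profitable deviation.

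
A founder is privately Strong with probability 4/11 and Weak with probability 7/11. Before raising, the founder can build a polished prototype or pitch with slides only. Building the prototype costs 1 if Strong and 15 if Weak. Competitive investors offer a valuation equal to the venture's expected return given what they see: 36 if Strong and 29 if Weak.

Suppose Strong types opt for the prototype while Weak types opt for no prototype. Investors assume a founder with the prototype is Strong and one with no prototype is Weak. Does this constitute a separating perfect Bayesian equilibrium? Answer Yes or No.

Yes

Under these beliefs, the prototype earns valuation 36 and no prototype earns valuation 29.
Strong: the prototype nets 36 − 1 = 35; no prototype nets 29. Strong prefers the prototype.
Weak: the prototype nets 36 − 15 = 21; no prototype nets 29. Weak prefers no prototype.
Neither type deviates, so the separating profile is an equilibrium.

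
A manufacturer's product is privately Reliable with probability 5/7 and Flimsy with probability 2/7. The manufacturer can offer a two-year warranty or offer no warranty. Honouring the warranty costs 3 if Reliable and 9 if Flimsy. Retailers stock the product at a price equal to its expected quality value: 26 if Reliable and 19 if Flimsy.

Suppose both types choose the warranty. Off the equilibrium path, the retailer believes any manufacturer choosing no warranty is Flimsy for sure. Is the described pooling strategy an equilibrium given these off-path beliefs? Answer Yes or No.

On path, the retailer holds the prior and pays 5/7·26 + 2/7·19 = 24. Off path (no warranty), believing Flimsy, it pays 19.
Reliable: the warranty nets 24 − 3 = 21; no warranty nets 19. Reliable stays.
Flimsy: the warranty nets 24 − 9 = 15; no warranty nets 19. Flimsy would deviate.
A type deviates, so pooling fails.

No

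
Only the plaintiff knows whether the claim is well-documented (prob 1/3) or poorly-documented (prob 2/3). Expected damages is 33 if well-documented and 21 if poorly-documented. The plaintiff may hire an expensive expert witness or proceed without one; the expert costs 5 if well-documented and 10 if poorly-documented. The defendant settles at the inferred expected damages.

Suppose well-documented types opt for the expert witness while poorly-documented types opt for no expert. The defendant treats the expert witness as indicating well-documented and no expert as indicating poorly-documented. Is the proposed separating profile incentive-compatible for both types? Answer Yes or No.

No

Under these beliefs, the expert witness earns settlement 33 and no expert earns settlement 21.
well-documented: the expert witness nets 33 − 5 = 28; no expert nets 21. well-documented prefers the expert witness.
poorly-documented: the expert witness nets 33 − 10 = 23; no expert nets 21. poorly-documented would deviate to the expert witness.
poorly-documented has a profitable deviation, so the profile is not an equilibrium.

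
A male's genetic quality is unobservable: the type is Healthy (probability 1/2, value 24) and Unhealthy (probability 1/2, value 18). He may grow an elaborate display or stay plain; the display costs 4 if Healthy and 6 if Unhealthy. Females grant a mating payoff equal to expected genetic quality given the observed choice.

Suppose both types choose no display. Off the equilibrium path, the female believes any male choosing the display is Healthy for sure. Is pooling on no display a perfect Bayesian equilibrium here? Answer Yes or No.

Yes

On path, the female holds the prior and pays 1/2·24 + 1/2·18 = 21. Off path (the display), believing Healthy, it pays 24.
Healthy: no display nets 21; the display nets 24 − 4 = 20. Healthy stays.
Unhealthy: no display nets 21; the display nets 24 − 6 = 18. Unhealthy stays.
No type deviates, so pooling is sustained.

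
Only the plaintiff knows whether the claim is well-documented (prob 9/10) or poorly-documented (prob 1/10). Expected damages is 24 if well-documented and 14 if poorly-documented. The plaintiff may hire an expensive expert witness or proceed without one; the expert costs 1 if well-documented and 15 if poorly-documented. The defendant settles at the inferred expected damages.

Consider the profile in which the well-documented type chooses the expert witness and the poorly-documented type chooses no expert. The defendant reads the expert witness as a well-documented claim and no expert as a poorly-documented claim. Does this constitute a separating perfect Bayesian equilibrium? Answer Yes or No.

Yes

Under these beliefs, the expert witness earns settlement 24 and no expert earns settlement 14.
well-documented: the expert witness nets 24 − 1 = 23; no expert nets 14. well-documented prefers the expert witness.
poorly-documented: the expert witness nets 24 − 15 = 9; no expert nets 14. poorly-documented prefers no expert.
Neither type deviates, so the separating profile is an equilibrium.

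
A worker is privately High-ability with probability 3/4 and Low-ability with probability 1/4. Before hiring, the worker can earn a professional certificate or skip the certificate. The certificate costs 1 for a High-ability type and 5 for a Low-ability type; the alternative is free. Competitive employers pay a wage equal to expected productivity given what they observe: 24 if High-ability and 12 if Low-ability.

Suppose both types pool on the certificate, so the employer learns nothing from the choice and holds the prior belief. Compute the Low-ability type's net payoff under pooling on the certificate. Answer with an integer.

Pooled wage = 3/4·24 + 1/4·12 = 21.
Low-ability pays cost 5 for the certificate, so net payoff = 21 − 5 = 16.

16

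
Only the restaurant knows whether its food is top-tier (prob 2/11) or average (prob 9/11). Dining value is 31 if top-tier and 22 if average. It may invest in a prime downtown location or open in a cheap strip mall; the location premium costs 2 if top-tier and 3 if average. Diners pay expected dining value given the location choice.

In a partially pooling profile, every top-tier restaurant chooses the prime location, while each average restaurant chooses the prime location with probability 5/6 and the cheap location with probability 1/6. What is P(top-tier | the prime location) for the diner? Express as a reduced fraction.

P(the prime location) = (2/11)·1 + (9/11)·(5/6) = 19/22.
By Bayes' rule, P(top-tier | the prime location) = (2/11) / (19/22) = 4/19.

4/19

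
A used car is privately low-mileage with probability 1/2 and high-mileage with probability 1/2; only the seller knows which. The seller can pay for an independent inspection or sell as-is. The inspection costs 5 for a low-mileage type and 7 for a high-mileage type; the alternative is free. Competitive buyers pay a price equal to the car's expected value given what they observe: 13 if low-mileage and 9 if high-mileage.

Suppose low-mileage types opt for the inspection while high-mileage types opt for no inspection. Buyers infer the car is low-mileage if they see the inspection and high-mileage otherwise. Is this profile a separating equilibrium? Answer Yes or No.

No

Under these beliefs, the inspection earns price 13 and no inspection earns price 9.
low-mileage: the inspection nets 13 − 5 = 8; no inspection nets 9. low-mileage would deviate to no inspection.
high-mileage: the inspection nets 13 − 7 = 6; no inspection nets 9. high-mileage prefers no inspection.
low-mileage has a profitable deviation, so the profile is not an equilibrium.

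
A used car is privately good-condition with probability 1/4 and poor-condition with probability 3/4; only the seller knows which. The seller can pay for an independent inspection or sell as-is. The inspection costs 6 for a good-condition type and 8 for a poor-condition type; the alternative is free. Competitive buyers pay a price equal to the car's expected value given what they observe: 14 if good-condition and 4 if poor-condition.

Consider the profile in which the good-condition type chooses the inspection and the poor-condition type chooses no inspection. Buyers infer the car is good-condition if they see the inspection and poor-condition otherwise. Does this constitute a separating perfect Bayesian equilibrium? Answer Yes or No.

Under these beliefs, the inspection earns price 14 and no inspection earns price 4.
good-condition: the inspection nets 14 − 6 = 8; no inspection nets 4. good-condition prefers the inspection.
poor-condition: the inspection nets 14 − 8 = 6; no inspection nets 4. poor-condition would deviate to the inspection.
poor-condition has a profitable deviation, so the profile is not an equilibrium.

No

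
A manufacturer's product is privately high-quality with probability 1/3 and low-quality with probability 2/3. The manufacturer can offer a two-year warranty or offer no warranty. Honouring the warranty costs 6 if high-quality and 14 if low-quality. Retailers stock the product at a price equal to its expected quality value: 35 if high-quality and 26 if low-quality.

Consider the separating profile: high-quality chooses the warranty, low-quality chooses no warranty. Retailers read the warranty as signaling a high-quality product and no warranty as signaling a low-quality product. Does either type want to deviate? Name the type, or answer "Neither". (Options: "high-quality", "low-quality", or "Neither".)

Neither

The warranty pays 35; no warranty pays 26.
high-quality: assigned the warranty, nets 35 − 6 = 29; deviating to no warranty nets 26.
low-quality: assigned no warranty, nets 26; deviating to the warranty nets 35 − 14 = 21.
Both types strictly prefer their assigned action; no profitable deviation.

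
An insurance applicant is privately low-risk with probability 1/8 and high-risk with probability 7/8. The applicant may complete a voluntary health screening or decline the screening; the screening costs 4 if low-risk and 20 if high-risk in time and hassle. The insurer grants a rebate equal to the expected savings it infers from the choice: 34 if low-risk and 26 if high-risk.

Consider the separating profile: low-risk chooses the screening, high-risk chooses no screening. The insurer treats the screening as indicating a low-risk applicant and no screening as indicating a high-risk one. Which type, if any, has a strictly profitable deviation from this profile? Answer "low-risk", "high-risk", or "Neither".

The screening pays 34; no screening pays 26.
low-risk: assigned the screening, nets 34 − 4 = 30; deviating to no screening nets 26.
high-risk: assigned no screening, nets 26; deviating to the screening nets 34 − 20 = 14.
Both types strictly prefer their assigned action; no profitable deviation.

Neither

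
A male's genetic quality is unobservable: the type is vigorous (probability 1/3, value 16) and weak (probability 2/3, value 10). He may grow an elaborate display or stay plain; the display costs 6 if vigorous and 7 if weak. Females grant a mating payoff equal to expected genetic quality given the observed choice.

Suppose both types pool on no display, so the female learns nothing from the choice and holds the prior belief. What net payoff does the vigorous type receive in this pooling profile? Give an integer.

Pooled mating payoff = 1/3·16 + 2/3·10 = 12.
vigorous pays no cost for no display, so net payoff = 12.

12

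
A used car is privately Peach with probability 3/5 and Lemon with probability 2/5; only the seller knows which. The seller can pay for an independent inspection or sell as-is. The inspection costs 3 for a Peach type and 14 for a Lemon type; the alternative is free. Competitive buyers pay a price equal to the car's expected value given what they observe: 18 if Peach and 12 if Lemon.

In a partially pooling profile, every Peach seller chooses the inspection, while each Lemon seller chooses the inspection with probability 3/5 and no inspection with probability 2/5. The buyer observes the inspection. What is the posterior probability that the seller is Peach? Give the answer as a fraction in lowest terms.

5/7

P(the inspection) = (3/5)·1 + (2/5)·(3/5) = 21/25.
By Bayes' rule, P(Peach | the inspection) = (3/5) / (21/25) = 5/7.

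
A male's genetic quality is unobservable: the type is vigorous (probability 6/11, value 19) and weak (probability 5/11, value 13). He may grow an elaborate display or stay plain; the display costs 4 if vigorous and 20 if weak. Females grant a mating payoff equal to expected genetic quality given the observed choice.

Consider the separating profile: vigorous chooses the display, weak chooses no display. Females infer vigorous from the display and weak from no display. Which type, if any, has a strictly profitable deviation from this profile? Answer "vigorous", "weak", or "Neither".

The display pays 19; no display pays 13.
vigorous: assigned the display, nets 19 − 4 = 15; deviating to no display nets 13.
weak: assigned no display, nets 13; deviating to the display nets 19 − 20 = -1.
Both types strictly prefer their assigned action; no profitable deviation.

Neither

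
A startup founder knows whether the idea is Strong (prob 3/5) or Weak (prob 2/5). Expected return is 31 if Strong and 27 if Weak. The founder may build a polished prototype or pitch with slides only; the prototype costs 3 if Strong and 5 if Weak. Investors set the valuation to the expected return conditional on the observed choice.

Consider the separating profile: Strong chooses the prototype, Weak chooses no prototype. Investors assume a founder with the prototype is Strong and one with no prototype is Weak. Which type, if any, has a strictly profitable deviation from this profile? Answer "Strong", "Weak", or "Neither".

Neither

The prototype pays 31; no prototype pays 27.
Strong: assigned the prototype, nets 31 − 3 = 28; deviating to no prototype nets 27.
Weak: assigned no prototype, nets 27; deviating to the prototype nets 31 − 5 = 26.
Both types strictly prefer their assigned action; no profitable deviation.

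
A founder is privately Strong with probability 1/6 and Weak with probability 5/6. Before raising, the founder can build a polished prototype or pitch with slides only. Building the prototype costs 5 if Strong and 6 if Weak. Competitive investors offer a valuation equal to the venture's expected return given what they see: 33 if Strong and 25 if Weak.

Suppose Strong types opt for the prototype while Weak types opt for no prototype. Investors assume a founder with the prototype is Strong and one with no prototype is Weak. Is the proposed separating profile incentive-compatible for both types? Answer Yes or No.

No

Under these beliefs, the prototype earns valuation 33 and no prototype earns valuation 25.
Strong: the prototype nets 33 − 5 = 28; no prototype nets 25. Strong prefers the prototype.
Weak: the prototype nets 33 − 6 = 27; no prototype nets 25. Weak would deviate to the prototype.
Weak has a profitable deviation, so the profile is not an equilibrium.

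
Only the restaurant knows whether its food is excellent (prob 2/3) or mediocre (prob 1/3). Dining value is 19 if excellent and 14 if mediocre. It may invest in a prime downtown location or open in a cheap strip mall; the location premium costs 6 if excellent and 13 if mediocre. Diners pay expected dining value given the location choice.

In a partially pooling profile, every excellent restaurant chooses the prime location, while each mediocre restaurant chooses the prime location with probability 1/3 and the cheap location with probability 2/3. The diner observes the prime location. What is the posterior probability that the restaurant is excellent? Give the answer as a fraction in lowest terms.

P(the prime location) = (2/3)·1 + (1/3)·(1/3) = 7/9.
By Bayes' rule, P(excellent | the prime location) = (2/3) / (7/9) = 6/7.

6/7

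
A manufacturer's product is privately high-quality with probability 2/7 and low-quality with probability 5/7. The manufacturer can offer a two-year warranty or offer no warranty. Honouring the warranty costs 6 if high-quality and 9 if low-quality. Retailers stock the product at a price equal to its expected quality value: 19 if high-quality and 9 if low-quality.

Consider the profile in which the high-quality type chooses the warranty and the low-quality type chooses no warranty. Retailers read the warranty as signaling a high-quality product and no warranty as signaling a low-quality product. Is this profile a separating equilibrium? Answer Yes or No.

Under these beliefs, the warranty earns price 19 and no warranty earns price 9.
high-quality: the warranty nets 19 − 6 = 13; no warranty nets 9. high-quality prefers the warranty.
low-quality: the warranty nets 19 − 9 = 10; no warranty nets 9. low-quality would deviate to the warranty.
low-quality has a profitable deviation, so the profile is not an equilibrium.

No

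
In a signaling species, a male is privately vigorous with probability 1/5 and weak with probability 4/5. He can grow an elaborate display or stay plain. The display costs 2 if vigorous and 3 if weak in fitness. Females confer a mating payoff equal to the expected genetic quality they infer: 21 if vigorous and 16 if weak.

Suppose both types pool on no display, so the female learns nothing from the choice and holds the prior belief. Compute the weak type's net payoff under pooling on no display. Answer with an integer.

17

Pooled mating payoff = 1/5·21 + 4/5·16 = 17.
weak pays no cost for no display, so net payoff = 17.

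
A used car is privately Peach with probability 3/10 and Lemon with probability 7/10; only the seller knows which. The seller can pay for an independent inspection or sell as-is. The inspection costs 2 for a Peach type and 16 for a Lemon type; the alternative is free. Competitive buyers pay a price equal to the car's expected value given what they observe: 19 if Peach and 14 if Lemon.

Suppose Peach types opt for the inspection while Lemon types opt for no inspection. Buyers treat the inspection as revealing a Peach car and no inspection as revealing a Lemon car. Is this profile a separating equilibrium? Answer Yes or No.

Under these beliefs, the inspection earns price 19 and no inspection earns price 14.
Peach: the inspection nets 19 − 2 = 17; no inspection nets 14. Peach prefers the inspection.
Lemon: the inspection nets 19 − 16 = 3; no inspection nets 14. Lemon prefers no inspection.
Neither type deviates, so the separating profile is an equilibrium.

Yes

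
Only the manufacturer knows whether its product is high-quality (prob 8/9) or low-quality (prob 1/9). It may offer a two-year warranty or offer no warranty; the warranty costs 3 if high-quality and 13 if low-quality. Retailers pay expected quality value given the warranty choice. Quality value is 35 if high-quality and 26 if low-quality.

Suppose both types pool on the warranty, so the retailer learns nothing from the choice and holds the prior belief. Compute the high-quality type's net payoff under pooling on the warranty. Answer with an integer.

Pooled price = 8/9·35 + 1/9·26 = 34.
high-quality pays cost 3 for the warranty, so net payoff = 34 − 3 = 31.

31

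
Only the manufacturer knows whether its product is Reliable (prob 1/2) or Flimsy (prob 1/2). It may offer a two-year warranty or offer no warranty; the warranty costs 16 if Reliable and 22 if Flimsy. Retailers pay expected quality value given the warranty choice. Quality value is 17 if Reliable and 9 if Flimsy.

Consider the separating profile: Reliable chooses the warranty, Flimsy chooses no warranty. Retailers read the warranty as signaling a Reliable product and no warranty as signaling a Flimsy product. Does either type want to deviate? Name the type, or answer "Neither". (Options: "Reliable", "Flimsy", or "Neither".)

Reliable

The warranty pays 17; no warranty pays 9.
Reliable: assigned the warranty, nets 17 − 16 = 1; deviating to no warranty nets 9.
Flimsy: assigned no warranty, nets 9; deviating to the warranty nets 17 − 22 = -5.
The Reliable type gains 8 by deviating.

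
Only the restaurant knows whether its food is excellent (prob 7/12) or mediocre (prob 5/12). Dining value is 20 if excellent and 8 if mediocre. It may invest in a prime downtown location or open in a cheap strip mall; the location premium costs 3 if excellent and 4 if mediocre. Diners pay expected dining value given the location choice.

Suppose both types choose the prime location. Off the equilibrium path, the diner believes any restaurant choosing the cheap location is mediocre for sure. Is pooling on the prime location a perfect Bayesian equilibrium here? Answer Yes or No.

On path, the diner holds the prior and pays 7/12·20 + 5/12·8 = 15. Off path (the cheap location), believing mediocre, it pays 8.
excellent: the prime location nets 15 − 3 = 12; the cheap location nets 8. excellent stays.
mediocre: the prime location nets 15 − 4 = 11; the cheap location nets 8. mediocre stays.
No type deviates, so pooling is sustained.

Yes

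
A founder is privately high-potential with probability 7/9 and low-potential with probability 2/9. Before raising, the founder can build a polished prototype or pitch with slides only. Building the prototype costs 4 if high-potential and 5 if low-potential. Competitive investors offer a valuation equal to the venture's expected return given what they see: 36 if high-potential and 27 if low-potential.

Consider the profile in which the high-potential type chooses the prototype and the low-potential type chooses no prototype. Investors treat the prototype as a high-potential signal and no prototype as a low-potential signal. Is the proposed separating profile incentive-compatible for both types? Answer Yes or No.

No

Under these beliefs, the prototype earns valuation 36 and no prototype earns valuation 27.
high-potential: the prototype nets 36 − 4 = 32; no prototype nets 27. high-potential prefers the prototype.
low-potential: the prototype nets 36 − 5 = 31; no prototype nets 27. low-potential would deviate to the prototype.
low-potential has a profitable deviation, so the profile is not an equilibrium.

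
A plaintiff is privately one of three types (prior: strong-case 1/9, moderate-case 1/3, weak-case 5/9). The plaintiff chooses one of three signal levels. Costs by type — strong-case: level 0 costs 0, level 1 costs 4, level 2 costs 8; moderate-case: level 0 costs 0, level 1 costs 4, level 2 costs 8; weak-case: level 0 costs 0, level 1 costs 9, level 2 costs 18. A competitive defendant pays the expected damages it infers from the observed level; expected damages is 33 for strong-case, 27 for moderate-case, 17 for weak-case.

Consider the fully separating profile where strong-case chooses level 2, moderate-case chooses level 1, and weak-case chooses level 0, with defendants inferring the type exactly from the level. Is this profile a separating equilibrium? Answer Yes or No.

Separating settlements: level 2 → 33, level 1 → 27, level 0 → 17.
strong-case (assigned level 2): level 0: 17 − 0 = 17; level 1: 27 − 4 = 23; level 2: 33 − 8 = 25. strong-case stays.
moderate-case (assigned level 1): level 0: 17 − 0 = 17; level 1: 27 − 4 = 23; level 2: 33 − 8 = 25. moderate-case prefers level 2.
weak-case (assigned level 0): level 0: 17 − 0 = 17; level 1: 27 − 9 = 18; level 2: 33 − 18 = 15. weak-case prefers level 1.
At least one type deviates; the separating profile fails.

No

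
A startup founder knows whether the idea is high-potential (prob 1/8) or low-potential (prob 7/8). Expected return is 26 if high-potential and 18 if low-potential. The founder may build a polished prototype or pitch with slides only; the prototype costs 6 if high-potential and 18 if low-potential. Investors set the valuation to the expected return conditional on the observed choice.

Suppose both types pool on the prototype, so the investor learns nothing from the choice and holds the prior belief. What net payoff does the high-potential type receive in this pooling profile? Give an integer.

Pooled valuation = 1/8·26 + 7/8·18 = 19.
high-potential pays cost 6 for the prototype, so net payoff = 19 − 6 = 13.

13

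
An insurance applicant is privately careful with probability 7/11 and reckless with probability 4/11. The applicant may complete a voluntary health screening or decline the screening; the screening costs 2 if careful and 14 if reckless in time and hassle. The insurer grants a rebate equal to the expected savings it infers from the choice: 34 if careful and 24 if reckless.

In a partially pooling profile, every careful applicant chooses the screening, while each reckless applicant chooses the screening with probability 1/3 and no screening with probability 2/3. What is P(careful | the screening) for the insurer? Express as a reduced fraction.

P(the screening) = (7/11)·1 + (4/11)·(1/3) = 25/33.
By Bayes' rule, P(careful | the screening) = (7/11) / (25/33) = 21/25.

21/25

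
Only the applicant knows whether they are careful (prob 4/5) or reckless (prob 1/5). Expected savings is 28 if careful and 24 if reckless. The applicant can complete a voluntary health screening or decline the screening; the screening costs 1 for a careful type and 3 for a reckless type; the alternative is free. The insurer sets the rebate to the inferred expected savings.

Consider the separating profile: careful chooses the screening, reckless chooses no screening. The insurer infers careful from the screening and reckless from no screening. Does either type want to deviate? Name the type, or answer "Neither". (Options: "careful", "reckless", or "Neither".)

reckless

The screening pays 28; no screening pays 24.
careful: assigned the screening, nets 28 − 1 = 27; deviating to no screening nets 24.
reckless: assigned no screening, nets 24; deviating to the screening nets 28 − 3 = 25.
The reckless type gains 1 by deviating.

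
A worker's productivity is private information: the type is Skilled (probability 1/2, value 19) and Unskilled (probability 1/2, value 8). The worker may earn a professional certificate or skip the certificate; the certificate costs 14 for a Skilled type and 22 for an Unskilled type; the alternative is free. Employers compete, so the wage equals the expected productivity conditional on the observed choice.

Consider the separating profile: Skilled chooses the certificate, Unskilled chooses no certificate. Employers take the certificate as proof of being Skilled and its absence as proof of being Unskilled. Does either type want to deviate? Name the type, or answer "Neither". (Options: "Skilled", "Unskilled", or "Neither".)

The certificate pays 19; no certificate pays 8.
Skilled: assigned the certificate, nets 19 − 14 = 5; deviating to no certificate nets 8.
Unskilled: assigned no certificate, nets 8; deviating to the certificate nets 19 − 22 = -3.
The Skilled type gains 3 by deviating.

Skilled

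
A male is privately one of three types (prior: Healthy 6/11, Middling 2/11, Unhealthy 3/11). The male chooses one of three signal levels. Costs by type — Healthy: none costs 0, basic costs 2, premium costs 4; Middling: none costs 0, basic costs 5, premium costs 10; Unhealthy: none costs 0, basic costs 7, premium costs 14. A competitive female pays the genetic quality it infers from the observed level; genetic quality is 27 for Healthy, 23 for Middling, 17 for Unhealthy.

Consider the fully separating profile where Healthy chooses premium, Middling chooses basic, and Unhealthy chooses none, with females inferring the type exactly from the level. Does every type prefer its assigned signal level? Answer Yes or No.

Separating mating payoffs: premium → 27, basic → 23, none → 17.
Healthy (assigned premium): none: 17 − 0 = 17; basic: 23 − 2 = 21; premium: 27 − 4 = 23. Healthy stays.
Middling (assigned basic): none: 17 − 0 = 17; basic: 23 − 5 = 18; premium: 27 − 10 = 17. Middling stays.
Unhealthy (assigned none): none: 17 − 0 = 17; basic: 23 − 7 = 16; premium: 27 − 14 = 13. Unhealthy stays.
Every type prefers its assigned level; separation holds.

Yes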